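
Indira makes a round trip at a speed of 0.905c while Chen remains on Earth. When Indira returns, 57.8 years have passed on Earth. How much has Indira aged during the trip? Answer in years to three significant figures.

γ = 1/√(1 − 0.905²) = 1/√0.1810 = 2.351
Indira's clock measures proper time along the trip: τ = Δt/γ = 57.8/2.351 years.

τ = 24.6 years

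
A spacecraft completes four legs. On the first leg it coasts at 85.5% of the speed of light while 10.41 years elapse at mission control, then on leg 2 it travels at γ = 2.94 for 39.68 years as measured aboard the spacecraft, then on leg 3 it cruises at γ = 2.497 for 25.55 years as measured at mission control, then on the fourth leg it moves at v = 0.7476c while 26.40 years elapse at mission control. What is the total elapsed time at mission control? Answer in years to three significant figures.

Leg 1: 10.41 years is already measured at mission control.
Leg 2: γ = 2.94; Δt_2 = 2.940 × 39.68 = 116.7 years.
Leg 3: 25.55 years is already measured at mission control.
Leg 4: 26.40 years is already measured at mission control.
Total: 10.41 + 116.7 + 25.55 + 26.40 years.

Δt = 179 years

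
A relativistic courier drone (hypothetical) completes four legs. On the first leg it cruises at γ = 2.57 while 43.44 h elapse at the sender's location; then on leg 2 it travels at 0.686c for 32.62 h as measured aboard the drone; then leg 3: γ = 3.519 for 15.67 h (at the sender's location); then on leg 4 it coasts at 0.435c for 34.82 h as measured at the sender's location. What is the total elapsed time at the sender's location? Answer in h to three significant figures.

Leg 1: 43.44 h is already measured at the sender's location.
Leg 2: γ = 1/√(1 − 0.686²) = 1/√0.5294 = 1.374; Δt_2 = 1.374 × 32.62 = 44.83 h.
Leg 3: 15.67 h is already measured at the sender's location.
Leg 4: 34.82 h is already measured at the sender's location.
Total: 43.44 + 44.83 + 15.67 + 34.82 h.

Δt = 139 h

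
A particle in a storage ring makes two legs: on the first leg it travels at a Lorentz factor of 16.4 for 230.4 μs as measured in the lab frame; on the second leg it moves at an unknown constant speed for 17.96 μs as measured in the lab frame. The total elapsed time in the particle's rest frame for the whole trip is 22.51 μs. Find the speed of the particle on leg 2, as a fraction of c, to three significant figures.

Leg 1: γ = 16.4; τ_1 = 230.4/16.40 = 14.05 μs.
Leg 2: speed unknown; τ_2 = 17.96/γ_2.
Total proper time: 14.05 + τ_2 = 22.51, so τ_2 = 22.51 − 14.05 = 8.461 μs.
γ_2 = 17.96/8.461 = 2.123; β = √(1 − 1/γ²) = √0.7781.

β = 0.882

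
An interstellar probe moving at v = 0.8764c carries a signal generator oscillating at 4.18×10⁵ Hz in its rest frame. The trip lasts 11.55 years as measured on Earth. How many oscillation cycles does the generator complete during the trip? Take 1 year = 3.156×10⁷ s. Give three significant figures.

N = 7.34×10¹³

γ = 1/√(1 − 0.8764²) = 1/√0.2319 = 2.076
The oscillator's own cycle count is N = f × τ where τ is the proper time aboard the probe. τ = Δt/γ = 11.55/2.076 = 5.562 years = 1.755×10⁸ s.
N = 4.18×10⁵ × 1.755×10⁸ = 7.338×10¹³.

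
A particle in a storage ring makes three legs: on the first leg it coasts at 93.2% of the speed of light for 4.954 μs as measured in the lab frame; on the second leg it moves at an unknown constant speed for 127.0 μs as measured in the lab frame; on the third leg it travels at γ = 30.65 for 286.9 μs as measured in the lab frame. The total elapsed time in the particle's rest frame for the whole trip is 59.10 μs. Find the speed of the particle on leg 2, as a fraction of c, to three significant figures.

β = 0.926

Leg 1: β = 0.932; γ = 1/√(1 − 0.932²) = 1/√0.1314 = 2.759; τ_1 = 4.954/2.759 = 1.796 μs.
Leg 2: speed unknown; τ_2 = 127.0/γ_2.
Leg 3: γ = 30.65; τ_3 = 286.9/30.65 = 9.361 μs.
Total proper time: 1.796 + τ_2 + 9.361 = 59.10, so τ_2 = 59.10 − 11.16 = 47.94 μs.
γ_2 = 127.0/47.94 = 2.649; β = √(1 − 1/γ²) = √0.8575.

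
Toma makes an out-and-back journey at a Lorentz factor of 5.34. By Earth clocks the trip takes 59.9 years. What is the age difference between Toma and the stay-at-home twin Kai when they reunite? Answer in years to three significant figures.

Δt − τ = 48.7 years

γ = 5.34
Toma's elapsed proper time: τ = 59.9/5.340 = 11.22 years.
Age gap = Δt − τ = 59.9 − 11.22 years.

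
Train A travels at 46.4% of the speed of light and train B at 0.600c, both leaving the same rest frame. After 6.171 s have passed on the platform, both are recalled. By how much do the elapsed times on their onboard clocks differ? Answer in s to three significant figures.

|τ_A − τ_B| = 0.530 s

A: β = 0.464; γ = 1/√(1 − 0.464²) = 1/√0.7847 = 1.129; τ_A = 6.171/1.129 = 5.466 s.
B: γ = 1/√(1 − 0.600²) = 5/4 = 1.250; τ_B = 6.171/1.250 = 4.937 s.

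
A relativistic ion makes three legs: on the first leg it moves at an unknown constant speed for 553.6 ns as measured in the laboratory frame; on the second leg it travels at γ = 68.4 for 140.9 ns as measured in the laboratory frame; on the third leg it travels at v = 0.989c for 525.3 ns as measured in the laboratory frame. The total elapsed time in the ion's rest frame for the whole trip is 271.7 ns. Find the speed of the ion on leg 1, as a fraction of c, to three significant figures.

Leg 1: speed unknown; τ_1 = 553.6/γ_1.
Leg 2: γ = 68.4; τ_2 = 140.9/68.40 = 2.060 ns.
Leg 3: γ = 1/√(1 − 0.989²) = 1/√0.02188 = 6.761; τ_3 = 525.3/6.761 = 77.70 ns.
Total proper time: τ_1 + 2.060 + 77.70 = 271.7, so τ_1 = 271.7 − 79.76 = 191.9 ns.
γ_1 = 553.6/191.9 = 2.884; β = √(1 − 1/γ²) = √0.8798.

β = 0.938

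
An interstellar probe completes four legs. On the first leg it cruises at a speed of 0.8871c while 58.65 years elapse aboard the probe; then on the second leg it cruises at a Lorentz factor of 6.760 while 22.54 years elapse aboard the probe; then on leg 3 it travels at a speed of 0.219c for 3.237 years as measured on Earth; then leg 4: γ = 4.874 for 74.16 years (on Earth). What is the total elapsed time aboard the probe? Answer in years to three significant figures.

Leg 1: 58.65 years is already measured aboard the probe.
Leg 2: 22.54 years is already measured aboard the probe.
Leg 3: γ = 1/√(1 − 0.219²) = 1/√0.9520 = 1.025; τ_3 = 3.237/1.025 = 3.158 years.
Leg 4: γ = 4.874; τ_4 = 74.16/4.874 = 15.22 years.
Total: 58.65 + 22.54 + 3.158 + 15.22 years.

τ = 99.6 years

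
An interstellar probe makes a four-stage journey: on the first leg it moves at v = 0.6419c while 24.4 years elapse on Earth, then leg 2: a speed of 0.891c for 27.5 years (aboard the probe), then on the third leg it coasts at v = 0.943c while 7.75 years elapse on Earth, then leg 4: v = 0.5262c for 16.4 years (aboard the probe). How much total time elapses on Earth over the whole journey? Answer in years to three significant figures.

Δt = 112 years

Leg 1: 24.4 years is already measured on Earth.
Leg 2: γ = 1/√(1 − 0.891²) = 1/√0.2061 = 2.203; Δt_2 = 2.203 × 27.5 = 60.57 years.
Leg 3: 7.75 years is already measured on Earth.
Leg 4: γ = 1/√(1 − 0.5262²) = 1/√0.7231 = 1.176; Δt_4 = 1.176 × 16.4 = 19.29 years.
Total: 24.40 + 60.57 + 7.750 + 19.29 years.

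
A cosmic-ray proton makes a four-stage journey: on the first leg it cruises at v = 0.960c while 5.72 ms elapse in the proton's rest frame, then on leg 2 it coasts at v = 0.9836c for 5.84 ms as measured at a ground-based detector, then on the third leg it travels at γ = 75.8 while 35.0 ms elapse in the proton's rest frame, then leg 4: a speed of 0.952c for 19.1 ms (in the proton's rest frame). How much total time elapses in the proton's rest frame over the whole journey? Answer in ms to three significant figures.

Leg 1: 5.72 ms is already measured in the proton's rest frame.
Leg 2: γ = 1/√(1 − 0.9836²) = 1/√0.03253 = 5.544; τ_2 = 5.84/5.544 = 1.053 ms.
Leg 3: 35.0 ms is already measured in the proton's rest frame.
Leg 4: 19.1 ms is already measured in the proton's rest frame.
Total: 5.720 + 1.053 + 35.00 + 19.10 ms.

τ = 60.9 ms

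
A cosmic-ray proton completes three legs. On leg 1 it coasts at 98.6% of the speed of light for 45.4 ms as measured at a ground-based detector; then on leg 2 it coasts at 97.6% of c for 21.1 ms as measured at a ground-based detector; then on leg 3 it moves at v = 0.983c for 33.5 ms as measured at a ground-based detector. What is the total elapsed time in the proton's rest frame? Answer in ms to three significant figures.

τ = 18.3 ms

Leg 1: β = 0.986; γ = 1/√(1 − 0.986²) = 1/√0.02780 = 5.997; τ_1 = 45.4/5.997 = 7.570 ms.
Leg 2: β = 0.976; γ = 1/√(1 − 0.976²) = 1/√0.04742 = 4.592; τ_2 = 21.1/4.592 = 4.595 ms.
Leg 3: γ = 1/√(1 − 0.983²) = 1/√0.03371 = 5.446; τ_3 = 33.5/5.446 = 6.151 ms.
Total: 7.570 + 4.595 + 6.151 ms.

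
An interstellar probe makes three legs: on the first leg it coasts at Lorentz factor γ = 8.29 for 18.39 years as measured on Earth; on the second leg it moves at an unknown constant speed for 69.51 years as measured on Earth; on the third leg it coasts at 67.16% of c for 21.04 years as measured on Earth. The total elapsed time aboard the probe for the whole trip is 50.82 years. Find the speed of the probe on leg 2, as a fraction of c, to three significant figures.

Leg 1: γ = 8.29; τ_1 = 18.39/8.290 = 2.218 years.
Leg 2: speed unknown; τ_2 = 69.51/γ_2.
Leg 3: β = 0.6716; γ = 1/√(1 − 0.6716²) = 1/√0.5490 = 1.350; τ_3 = 21.04/1.350 = 15.59 years.
Total proper time: 2.218 + τ_2 + 15.59 = 50.82, so τ_2 = 50.82 − 17.81 = 33.01 years.
γ_2 = 69.51/33.01 = 2.106; β = √(1 − 1/γ²) = √0.7744.

β = 0.880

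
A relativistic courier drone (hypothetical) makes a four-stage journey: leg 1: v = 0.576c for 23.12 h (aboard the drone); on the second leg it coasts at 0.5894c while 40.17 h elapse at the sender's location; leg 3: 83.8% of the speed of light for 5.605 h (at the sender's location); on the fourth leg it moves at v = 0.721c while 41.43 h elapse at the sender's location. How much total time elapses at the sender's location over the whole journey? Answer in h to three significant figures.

Δt = 115 h

Leg 1: γ = 1/√(1 − 0.576²) = 1/√0.6682 = 1.223; Δt_1 = 1.223 × 23.12 = 28.28 h.
Leg 2: 40.17 h is already measured at the sender's location.
Leg 3: 5.605 h is already measured at the sender's location.
Leg 4: 41.43 h is already measured at the sender's location.
Total: 28.28 + 40.17 + 5.605 + 41.43 h.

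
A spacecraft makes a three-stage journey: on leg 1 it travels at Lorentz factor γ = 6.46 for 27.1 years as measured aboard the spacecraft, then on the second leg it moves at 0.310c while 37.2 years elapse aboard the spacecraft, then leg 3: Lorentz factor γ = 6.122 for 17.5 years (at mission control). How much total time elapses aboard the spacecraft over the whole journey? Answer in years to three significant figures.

Leg 1: 27.1 years is already measured aboard the spacecraft.
Leg 2: 37.2 years is already measured aboard the spacecraft.
Leg 3: γ = 6.122; τ_3 = 17.5/6.122 = 2.859 years.
Total: 27.10 + 37.20 + 2.859 years.

τ = 67.2 years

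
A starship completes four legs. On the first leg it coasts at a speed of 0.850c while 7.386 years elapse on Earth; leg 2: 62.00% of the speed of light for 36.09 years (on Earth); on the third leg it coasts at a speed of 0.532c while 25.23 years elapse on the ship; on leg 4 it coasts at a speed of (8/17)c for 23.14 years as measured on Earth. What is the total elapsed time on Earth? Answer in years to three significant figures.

Δt = 96.4 years

Leg 1: 7.386 years is already measured on Earth.
Leg 2: 36.09 years is already measured on Earth.
Leg 3: γ = 1/√(1 − 0.532²) = 1/√0.7170 = 1.181; Δt_3 = 1.181 × 25.23 = 29.80 years.
Leg 4: 23.14 years is already measured on Earth.
Total: 7.386 + 36.09 + 29.80 + 23.14 years.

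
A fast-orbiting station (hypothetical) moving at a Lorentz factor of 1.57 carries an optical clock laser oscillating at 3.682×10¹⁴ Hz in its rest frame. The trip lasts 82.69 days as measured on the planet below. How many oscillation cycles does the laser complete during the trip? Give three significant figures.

N = 1.68×10²¹

γ = 1.57
The oscillator's own cycle count is N = f × τ where τ is the proper time aboard the station. τ = Δt/γ = 82.69/1.570 = 52.67 days = 4.551×10⁶ s.
N = 3.682×10¹⁴ × 4.551×10⁶ = 1.676×10²¹.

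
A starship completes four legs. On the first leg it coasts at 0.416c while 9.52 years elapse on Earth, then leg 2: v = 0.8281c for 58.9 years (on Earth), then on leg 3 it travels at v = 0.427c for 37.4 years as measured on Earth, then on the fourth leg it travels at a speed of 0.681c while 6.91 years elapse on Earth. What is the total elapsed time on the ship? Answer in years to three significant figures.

τ = 80.6 years

Leg 1: γ = 1/√(1 − 0.416²) = 1/√0.8269 = 1.100; τ_1 = 9.52/1.100 = 8.657 years.
Leg 2: γ = 1/√(1 − 0.8281²) = 1/√0.3143 = 1.784; τ_2 = 58.9/1.784 = 33.02 years.
Leg 3: γ = 1/√(1 − 0.427²) = 1/√0.8177 = 1.106; τ_3 = 37.4/1.106 = 33.82 years.
Leg 4: γ = 1/√(1 − 0.681²) = 1/√0.5362 = 1.366; τ_4 = 6.91/1.366 = 5.060 years.
Total: 8.657 + 33.02 + 33.82 + 5.060 years.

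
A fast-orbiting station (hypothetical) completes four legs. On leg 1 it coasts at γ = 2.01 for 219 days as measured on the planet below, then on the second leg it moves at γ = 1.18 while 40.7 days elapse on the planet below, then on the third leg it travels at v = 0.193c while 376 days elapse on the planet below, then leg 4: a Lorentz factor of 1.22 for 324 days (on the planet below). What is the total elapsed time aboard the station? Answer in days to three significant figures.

Leg 1: γ = 2.01; τ_1 = 219/2.010 = 109.0 days.
Leg 2: γ = 1.18; τ_2 = 40.7/1.180 = 34.49 days.
Leg 3: γ = 1/√(1 − 0.193²) = 1/√0.9628 = 1.019; τ_3 = 376/1.019 = 368.9 days.
Leg 4: γ = 1.22; τ_4 = 324/1.220 = 265.6 days.
Total: 109.0 + 34.49 + 368.9 + 265.6 days.

τ = 778 days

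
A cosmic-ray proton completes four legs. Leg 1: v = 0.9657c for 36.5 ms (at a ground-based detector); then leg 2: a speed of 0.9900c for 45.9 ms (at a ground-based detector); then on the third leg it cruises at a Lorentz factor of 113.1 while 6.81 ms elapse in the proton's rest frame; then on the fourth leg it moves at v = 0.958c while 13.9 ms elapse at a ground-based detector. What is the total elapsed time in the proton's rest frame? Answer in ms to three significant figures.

Leg 1: γ = 1/√(1 − 0.9657²) = 1/√0.06742 = 3.851; τ_1 = 36.5/3.851 = 9.478 ms.
Leg 2: γ = 1/√(1 − 0.9900²) = 1/√0.01990 = 7.089; τ_2 = 45.9/7.089 = 6.475 ms.
Leg 3: 6.81 ms is already measured in the proton's rest frame.
Leg 4: γ = 1/√(1 − 0.958²) = 1/√0.08224 = 3.487; τ_4 = 13.9/3.487 = 3.986 ms.
Total: 9.478 + 6.475 + 6.810 + 3.986 ms.

τ = 26.7 ms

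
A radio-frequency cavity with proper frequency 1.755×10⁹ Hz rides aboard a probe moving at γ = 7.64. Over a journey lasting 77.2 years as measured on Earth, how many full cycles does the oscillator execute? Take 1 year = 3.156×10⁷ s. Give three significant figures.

N = 5.60×10¹⁷

γ = 7.64
The oscillator's own cycle count is N = f × τ where τ is the proper time aboard the probe. τ = Δt/γ = 77.2/7.640 = 10.10 years = 3.189×10⁸ s.
N = 1.755×10⁹ × 3.189×10⁸ = 5.597×10¹⁷.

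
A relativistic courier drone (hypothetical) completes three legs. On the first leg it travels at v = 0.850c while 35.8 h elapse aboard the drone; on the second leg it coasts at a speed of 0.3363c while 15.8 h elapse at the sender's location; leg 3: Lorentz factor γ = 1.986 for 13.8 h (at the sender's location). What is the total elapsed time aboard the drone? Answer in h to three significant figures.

Leg 1: 35.8 h is already measured aboard the drone.
Leg 2: γ = 1/√(1 − 0.3363²) = 1/√0.8869 = 1.062; τ_2 = 15.8/1.062 = 14.88 h.
Leg 3: γ = 1.986; τ_3 = 13.8/1.986 = 6.949 h.
Total: 35.80 + 14.88 + 6.949 h.

τ = 57.6 h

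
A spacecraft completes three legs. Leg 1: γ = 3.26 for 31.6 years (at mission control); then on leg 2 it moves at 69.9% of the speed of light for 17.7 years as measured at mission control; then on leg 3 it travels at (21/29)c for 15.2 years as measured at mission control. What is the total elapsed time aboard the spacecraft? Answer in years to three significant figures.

Leg 1: γ = 3.26; τ_1 = 31.6/3.260 = 9.693 years.
Leg 2: β = 0.699; γ = 1/√(1 − 0.699²) = 1/√0.5114 = 1.398; τ_2 = 17.7/1.398 = 12.66 years.
Leg 3: γ = 1/√(1 − (21/29)²) = 29/20 = 1.450; τ_3 = 15.2/1.450 = 10.48 years.
Total: 9.693 + 12.66 + 10.48 years.

τ = 32.8 years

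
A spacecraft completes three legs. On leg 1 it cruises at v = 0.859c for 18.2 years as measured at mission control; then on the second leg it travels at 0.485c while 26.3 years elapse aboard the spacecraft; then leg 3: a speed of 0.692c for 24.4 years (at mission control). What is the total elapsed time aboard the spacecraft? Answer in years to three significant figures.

τ = 53.2 years

Leg 1: γ = 1/√(1 − 0.859²) = 1/√0.2621 = 1.953; τ_1 = 18.2/1.953 = 9.318 years.
Leg 2: 26.3 years is already measured aboard the spacecraft.
Leg 3: γ = 1/√(1 − 0.692²) = 1/√0.5211 = 1.385; τ_3 = 24.4/1.385 = 17.61 years.
Total: 9.318 + 26.30 + 17.61 years.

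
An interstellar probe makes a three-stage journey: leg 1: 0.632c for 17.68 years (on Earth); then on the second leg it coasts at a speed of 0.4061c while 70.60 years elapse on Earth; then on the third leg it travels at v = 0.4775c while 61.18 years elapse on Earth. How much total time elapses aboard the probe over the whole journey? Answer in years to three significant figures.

Leg 1: γ = 1/√(1 − 0.632²) = 1/√0.6006 = 1.290; τ_1 = 17.68/1.290 = 13.70 years.
Leg 2: γ = 1/√(1 − 0.4061²) = 1/√0.8351 = 1.094; τ_2 = 70.60/1.094 = 64.52 years.
Leg 3: γ = 1/√(1 − 0.4775²) = 1/√0.7720 = 1.138; τ_3 = 61.18/1.138 = 53.75 years.
Total: 13.70 + 64.52 + 53.75 years.

τ = 132 years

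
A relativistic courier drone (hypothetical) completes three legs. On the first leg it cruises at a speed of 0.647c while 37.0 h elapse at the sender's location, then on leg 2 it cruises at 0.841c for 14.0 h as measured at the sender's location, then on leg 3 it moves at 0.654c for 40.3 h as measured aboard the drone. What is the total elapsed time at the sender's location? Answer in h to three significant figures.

Δt = 104 h

Leg 1: 37.0 h is already measured at the sender's location.
Leg 2: 14.0 h is already measured at the sender's location.
Leg 3: γ = 1/√(1 − 0.654²) = 1/√0.5723 = 1.322; Δt_3 = 1.322 × 40.3 = 53.27 h.
Total: 37.00 + 14.00 + 53.27 h.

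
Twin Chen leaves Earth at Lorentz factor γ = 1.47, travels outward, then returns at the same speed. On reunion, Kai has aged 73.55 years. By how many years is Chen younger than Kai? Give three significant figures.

γ = 1.47
Chen's elapsed proper time: τ = 73.55/1.470 = 50.03 years.
Age gap = Δt − τ = 73.55 − 50.03 years.

Δt − τ = 23.5 years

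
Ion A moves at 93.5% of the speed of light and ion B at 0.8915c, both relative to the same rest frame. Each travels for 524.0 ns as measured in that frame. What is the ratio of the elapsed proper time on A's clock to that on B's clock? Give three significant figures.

τ_A/τ_B = 0.783

A: β = 0.935; γ = 1/√(1 − 0.935²) = 1/√0.1258 = 2.820. B: γ = 1/√(1 − 0.8915²) = 1/√0.2052 = 2.207.
τ_A/τ_B = γ_B/γ_A = 2.207/2.820 = 0.7829, so τ_A/τ_B = 0.7829.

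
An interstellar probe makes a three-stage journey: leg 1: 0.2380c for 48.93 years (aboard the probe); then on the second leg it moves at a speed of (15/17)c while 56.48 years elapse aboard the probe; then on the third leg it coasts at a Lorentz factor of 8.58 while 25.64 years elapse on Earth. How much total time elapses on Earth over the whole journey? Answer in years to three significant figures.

Δt = 196 years

Leg 1: γ = 1/√(1 − 0.2380²) = 1/√0.9434 = 1.030; Δt_1 = 1.030 × 48.93 = 50.38 years.
Leg 2: γ = 1/√(1 − (15/17)²) = 17/8 = 2.125; Δt_2 = 2.125 × 56.48 = 120.0 years.
Leg 3: 25.64 years is already measured on Earth.
Total: 50.38 + 120.0 + 25.64 years.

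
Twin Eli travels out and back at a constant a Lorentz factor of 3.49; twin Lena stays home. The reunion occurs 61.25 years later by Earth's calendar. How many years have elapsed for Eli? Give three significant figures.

τ = 17.6 years

γ = 3.49
Eli's clock measures proper time along the trip: τ = Δt/γ = 61.25/3.490 years.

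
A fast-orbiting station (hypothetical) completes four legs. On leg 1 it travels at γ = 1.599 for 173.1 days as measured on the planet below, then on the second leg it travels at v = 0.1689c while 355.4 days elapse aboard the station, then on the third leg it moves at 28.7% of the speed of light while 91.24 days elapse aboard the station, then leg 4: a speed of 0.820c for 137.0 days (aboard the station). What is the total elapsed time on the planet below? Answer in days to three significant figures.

Leg 1: 173.1 days is already measured on the planet below.
Leg 2: γ = 1/√(1 − 0.1689²) = 1/√0.9715 = 1.015; Δt_2 = 1.015 × 355.4 = 360.6 days.
Leg 3: β = 0.287; γ = 1/√(1 − 0.287²) = 1/√0.9176 = 1.044; Δt_3 = 1.044 × 91.24 = 95.25 days.
Leg 4: γ = 1/√(1 − 0.820²) = 1/√0.3276 = 1.747; Δt_4 = 1.747 × 137.0 = 239.4 days.
Total: 173.1 + 360.6 + 95.25 + 239.4 days.

Δt = 868 days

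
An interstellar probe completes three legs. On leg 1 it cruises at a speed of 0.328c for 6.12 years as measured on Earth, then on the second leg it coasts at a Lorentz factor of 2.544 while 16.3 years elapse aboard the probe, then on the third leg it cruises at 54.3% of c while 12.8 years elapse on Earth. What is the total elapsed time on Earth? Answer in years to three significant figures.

Δt = 60.4 years

Leg 1: 6.12 years is already measured on Earth.
Leg 2: γ = 2.544; Δt_2 = 2.544 × 16.3 = 41.47 years.
Leg 3: 12.8 years is already measured on Earth.
Total: 6.120 + 41.47 + 12.80 years.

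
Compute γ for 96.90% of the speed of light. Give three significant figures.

γ = 4.05

β = 0.9690; γ = 1/√(1 − 0.9690²) = 1/√0.06104 = 4.048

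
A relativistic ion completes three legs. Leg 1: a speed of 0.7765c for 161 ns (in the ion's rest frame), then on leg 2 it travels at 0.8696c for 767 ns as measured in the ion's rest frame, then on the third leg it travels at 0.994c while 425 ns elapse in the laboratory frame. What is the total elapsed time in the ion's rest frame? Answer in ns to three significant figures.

τ = 974 ns

Leg 1: 161 ns is already measured in the ion's rest frame.
Leg 2: 767 ns is already measured in the ion's rest frame.
Leg 3: γ = 1/√(1 − 0.994²) = 1/√0.01196 = 9.142; τ_3 = 425/9.142 = 46.49 ns.
Total: 161.0 + 767.0 + 46.49 ns.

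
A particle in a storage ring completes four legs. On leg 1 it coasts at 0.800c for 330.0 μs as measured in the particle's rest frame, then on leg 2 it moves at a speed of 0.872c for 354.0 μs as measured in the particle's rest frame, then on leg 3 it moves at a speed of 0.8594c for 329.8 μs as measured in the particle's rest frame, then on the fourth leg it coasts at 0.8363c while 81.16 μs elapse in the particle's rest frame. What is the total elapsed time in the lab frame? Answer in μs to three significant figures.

Leg 1: γ = 1/√(1 − 0.800²) = 5/3 ≈ 1.667; Δt_1 = 1.667 × 330.0 = 550.0 μs.
Leg 2: γ = 1/√(1 − 0.872²) = 1/√0.2396 = 2.043; Δt_2 = 2.043 × 354.0 = 723.2 μs.
Leg 3: γ = 1/√(1 − 0.8594²) = 1/√0.2614 = 1.956; Δt_3 = 1.956 × 329.8 = 645.0 μs.
Leg 4: γ = 1/√(1 − 0.8363²) = 1/√0.3006 = 1.824; Δt_4 = 1.824 × 81.16 = 148.0 μs.
Total: 550.0 + 723.2 + 645.0 + 148.0 μs.

Δt = 2070 μs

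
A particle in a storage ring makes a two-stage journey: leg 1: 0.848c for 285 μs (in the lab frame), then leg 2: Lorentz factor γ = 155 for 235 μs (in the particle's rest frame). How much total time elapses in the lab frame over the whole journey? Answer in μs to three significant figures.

Δt = 3.67×10⁴ μs

Leg 1: 285 μs is already measured in the lab frame.
Leg 2: γ = 155; Δt_2 = 155.0 × 235 = 3.642×10⁴ μs.
Total: 285.0 + 3.642×10⁴ μs.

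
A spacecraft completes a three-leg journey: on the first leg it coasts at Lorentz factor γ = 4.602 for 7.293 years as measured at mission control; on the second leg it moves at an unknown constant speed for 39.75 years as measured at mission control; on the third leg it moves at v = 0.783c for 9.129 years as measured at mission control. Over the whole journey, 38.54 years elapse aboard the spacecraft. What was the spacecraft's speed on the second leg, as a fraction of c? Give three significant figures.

Leg 1: γ = 4.602; τ_1 = 7.293/4.602 = 1.585 years.
Leg 2: speed unknown; τ_2 = 39.75/γ_2.
Leg 3: γ = 1/√(1 − 0.783²) = 1/√0.3869 = 1.608; τ_3 = 9.129/1.608 = 5.678 years.
Total proper time: 1.585 + τ_2 + 5.678 = 38.54, so τ_2 = 38.54 − 7.263 = 31.28 years.
γ_2 = 39.75/31.28 = 1.271; β = √(1 − 1/γ²) = √0.3809.

β = 0.617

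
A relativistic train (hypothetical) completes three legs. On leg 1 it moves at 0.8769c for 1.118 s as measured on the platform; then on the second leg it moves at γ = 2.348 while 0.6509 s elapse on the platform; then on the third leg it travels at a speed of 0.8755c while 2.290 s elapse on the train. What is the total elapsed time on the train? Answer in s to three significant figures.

τ = 3.10 s

Leg 1: γ = 1/√(1 − 0.8769²) = 1/√0.2310 = 2.080; τ_1 = 1.118/2.080 = 0.5374 s.
Leg 2: γ = 2.348; τ_2 = 0.6509/2.348 = 0.2772 s.
Leg 3: 2.290 s is already measured on the train.
Total: 0.5374 + 0.2772 + 2.290 s.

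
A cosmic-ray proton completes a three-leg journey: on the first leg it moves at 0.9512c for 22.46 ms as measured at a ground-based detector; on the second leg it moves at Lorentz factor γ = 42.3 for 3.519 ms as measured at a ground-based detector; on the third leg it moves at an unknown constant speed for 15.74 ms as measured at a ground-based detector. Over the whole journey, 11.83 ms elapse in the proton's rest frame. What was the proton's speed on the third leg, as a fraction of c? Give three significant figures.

β = 0.952

Leg 1: γ = 1/√(1 − 0.9512²) = 1/√0.09522 = 3.241; τ_1 = 22.46/3.241 = 6.931 ms.
Leg 2: γ = 42.3; τ_2 = 3.519/42.30 = 0.08319 ms.
Leg 3: speed unknown; τ_3 = 15.74/γ_3.
Total proper time: 6.931 + 0.08319 + τ_3 = 11.83, so τ_3 = 11.83 − 7.014 = 4.816 ms.
γ_3 = 15.74/4.816 = 3.268; β = √(1 − 1/γ²) = √0.9064.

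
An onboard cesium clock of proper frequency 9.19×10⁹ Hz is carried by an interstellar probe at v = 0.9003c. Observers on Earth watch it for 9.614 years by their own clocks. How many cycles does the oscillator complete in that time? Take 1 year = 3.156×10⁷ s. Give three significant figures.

N = 1.21×10¹⁸

γ = 1/√(1 − 0.9003²) = 1/√0.1895 = 2.297
During 9.614 years of lab time, the oscillator's proper time advances by τ = Δt/γ = 9.614/2.297 = 4.185 years = 1.321×10⁸ s.
N = f × τ = 9.19×10⁹ × 1.321×10⁸ = 1.214×10¹⁸.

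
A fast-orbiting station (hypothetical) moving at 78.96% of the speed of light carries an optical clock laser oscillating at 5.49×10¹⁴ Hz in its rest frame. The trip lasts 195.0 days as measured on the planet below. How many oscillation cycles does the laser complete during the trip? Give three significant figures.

N = 5.68×10²¹

β = 0.7896; γ = 1/√(1 − 0.7896²) = 1/√0.3765 = 1.630
The oscillator's own cycle count is N = f × τ where τ is the proper time aboard the station. τ = Δt/γ = 195.0/1.630 = 119.7 days = 1.034×10⁷ s.
N = 5.49×10¹⁴ × 1.034×10⁷ = 5.676×10²¹.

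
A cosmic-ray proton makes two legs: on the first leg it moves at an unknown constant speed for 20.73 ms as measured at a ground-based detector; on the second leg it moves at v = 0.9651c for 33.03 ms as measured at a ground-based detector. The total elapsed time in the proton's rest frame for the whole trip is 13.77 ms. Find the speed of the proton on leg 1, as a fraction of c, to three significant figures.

Leg 1: speed unknown; τ_1 = 20.73/γ_1.
Leg 2: γ = 1/√(1 − 0.9651²) = 1/√0.06858 = 3.819; τ_2 = 33.03/3.819 = 8.650 ms.
Total proper time: τ_1 + 8.650 = 13.77, so τ_1 = 13.77 − 8.650 = 5.120 ms.
γ_1 = 20.73/5.120 = 4.049; β = √(1 − 1/γ²) = √0.9390.

β = 0.969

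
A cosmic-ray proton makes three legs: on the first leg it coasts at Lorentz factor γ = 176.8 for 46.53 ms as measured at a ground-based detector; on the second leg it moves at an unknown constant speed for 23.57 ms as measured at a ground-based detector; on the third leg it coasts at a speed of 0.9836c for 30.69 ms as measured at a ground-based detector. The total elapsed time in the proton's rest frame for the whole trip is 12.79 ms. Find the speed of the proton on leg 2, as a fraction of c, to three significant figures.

β = 0.955

Leg 1: γ = 176.8; τ_1 = 46.53/176.8 = 0.2632 ms.
Leg 2: speed unknown; τ_2 = 23.57/γ_2.
Leg 3: γ = 1/√(1 − 0.9836²) = 1/√0.03253 = 5.544; τ_3 = 30.69/5.544 = 5.535 ms.
Total proper time: 0.2632 + τ_2 + 5.535 = 12.79, so τ_2 = 12.79 − 5.799 = 6.991 ms.
γ_2 = 23.57/6.991 = 3.371; β = √(1 − 1/γ²) = √0.9120.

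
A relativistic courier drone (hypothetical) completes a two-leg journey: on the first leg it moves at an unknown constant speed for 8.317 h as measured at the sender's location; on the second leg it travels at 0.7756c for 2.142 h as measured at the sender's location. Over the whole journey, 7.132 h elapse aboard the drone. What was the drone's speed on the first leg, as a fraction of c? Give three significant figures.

β = 0.719

Leg 1: speed unknown; τ_1 = 8.317/γ_1.
Leg 2: γ = 1/√(1 − 0.7756²) = 1/√0.3984 = 1.584; τ_2 = 2.142/1.584 = 1.352 h.
Total proper time: τ_1 + 1.352 = 7.132, so τ_1 = 7.132 − 1.352 = 5.780 h.
γ_1 = 8.317/5.780 = 1.439; β = √(1 − 1/γ²) = √0.5170.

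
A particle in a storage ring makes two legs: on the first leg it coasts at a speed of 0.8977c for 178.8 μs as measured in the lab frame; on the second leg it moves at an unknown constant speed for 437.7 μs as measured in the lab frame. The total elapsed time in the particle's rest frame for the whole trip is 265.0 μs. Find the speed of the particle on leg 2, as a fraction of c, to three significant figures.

Leg 1: γ = 1/√(1 − 0.8977²) = 1/√0.1941 = 2.270; τ_1 = 178.8/2.270 = 78.78 μs.
Leg 2: speed unknown; τ_2 = 437.7/γ_2.
Total proper time: 78.78 + τ_2 = 265.0, so τ_2 = 265.0 − 78.78 = 186.2 μs.
γ_2 = 437.7/186.2 = 2.350; β = √(1 − 1/γ²) = √0.8190.

β = 0.905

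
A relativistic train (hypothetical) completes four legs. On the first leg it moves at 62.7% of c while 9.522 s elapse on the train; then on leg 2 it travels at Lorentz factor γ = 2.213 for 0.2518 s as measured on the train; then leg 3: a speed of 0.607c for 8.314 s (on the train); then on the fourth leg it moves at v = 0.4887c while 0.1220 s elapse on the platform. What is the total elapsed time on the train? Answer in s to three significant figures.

τ = 18.2 s

Leg 1: 9.522 s is already measured on the train.
Leg 2: 0.2518 s is already measured on the train.
Leg 3: 8.314 s is already measured on the train.
Leg 4: γ = 1/√(1 − 0.4887²) = 1/√0.7612 = 1.146; τ_4 = 0.1220/1.146 = 0.1064 s.
Total: 9.522 + 0.2518 + 8.314 + 0.1064 s.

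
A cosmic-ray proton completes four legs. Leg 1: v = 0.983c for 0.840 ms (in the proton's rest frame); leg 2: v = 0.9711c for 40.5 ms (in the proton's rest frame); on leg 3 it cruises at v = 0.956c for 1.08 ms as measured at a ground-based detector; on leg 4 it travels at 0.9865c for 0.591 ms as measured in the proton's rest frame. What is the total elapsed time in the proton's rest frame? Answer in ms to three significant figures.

Leg 1: 0.840 ms is already measured in the proton's rest frame.
Leg 2: 40.5 ms is already measured in the proton's rest frame.
Leg 3: γ = 1/√(1 − 0.956²) = 1/√0.08606 = 3.409; τ_3 = 1.08/3.409 = 0.3168 ms.
Leg 4: 0.591 ms is already measured in the proton's rest frame.
Total: 0.8400 + 40.50 + 0.3168 + 0.5910 ms.

τ = 42.2 ms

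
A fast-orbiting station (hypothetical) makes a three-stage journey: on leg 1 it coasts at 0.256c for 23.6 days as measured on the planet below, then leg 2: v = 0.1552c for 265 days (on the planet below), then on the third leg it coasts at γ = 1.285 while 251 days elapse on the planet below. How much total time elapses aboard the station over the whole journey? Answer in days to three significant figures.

Leg 1: γ = 1/√(1 − 0.256²) = 1/√0.9345 = 1.034; τ_1 = 23.6/1.034 = 22.81 days.
Leg 2: γ = 1/√(1 − 0.1552²) = 1/√0.9759 = 1.012; τ_2 = 265/1.012 = 261.8 days.
Leg 3: γ = 1.285; τ_3 = 251/1.285 = 195.3 days.
Total: 22.81 + 261.8 + 195.3 days.

τ = 480 days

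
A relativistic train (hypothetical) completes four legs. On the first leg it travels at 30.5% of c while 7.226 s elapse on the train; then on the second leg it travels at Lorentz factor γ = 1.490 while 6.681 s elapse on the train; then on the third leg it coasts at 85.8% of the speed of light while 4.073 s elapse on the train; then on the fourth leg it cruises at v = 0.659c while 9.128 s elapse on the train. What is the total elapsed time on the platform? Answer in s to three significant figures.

Leg 1: β = 0.305; γ = 1/√(1 − 0.305²) = 1/√0.9070 = 1.050; Δt_1 = 1.050 × 7.226 = 7.588 s.
Leg 2: γ = 1.490; Δt_2 = 1.490 × 6.681 = 9.955 s.
Leg 3: β = 0.858; γ = 1/√(1 − 0.858²) = 1/√0.2638 = 1.947; Δt_3 = 1.947 × 4.073 = 7.930 s.
Leg 4: γ = 1/√(1 − 0.659²) = 1/√0.5657 = 1.330; Δt_4 = 1.330 × 9.128 = 12.14 s.
Total: 7.588 + 9.955 + 7.930 + 12.14 s.

Δt = 37.6 s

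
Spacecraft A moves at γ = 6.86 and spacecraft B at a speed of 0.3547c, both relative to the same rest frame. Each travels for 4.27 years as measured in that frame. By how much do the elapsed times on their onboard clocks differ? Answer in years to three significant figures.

A: γ = 6.86; τ_A = 4.27/6.860 = 0.6224 years.
B: γ = 1/√(1 − 0.3547²) = 1/√0.8742 = 1.070; τ_B = 4.27/1.070 = 3.992 years.

|τ_A − τ_B| = 3.37 years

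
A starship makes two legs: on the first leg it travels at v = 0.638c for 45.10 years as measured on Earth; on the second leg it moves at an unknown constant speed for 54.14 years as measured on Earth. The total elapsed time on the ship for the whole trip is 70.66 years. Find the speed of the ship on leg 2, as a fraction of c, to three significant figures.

Leg 1: γ = 1/√(1 − 0.638²) = 1/√0.5930 = 1.299; τ_1 = 45.10/1.299 = 34.73 years.
Leg 2: speed unknown; τ_2 = 54.14/γ_2.
Total proper time: 34.73 + τ_2 = 70.66, so τ_2 = 70.66 − 34.73 = 35.93 years.
γ_2 = 54.14/35.93 = 1.507; β = √(1 − 1/γ²) = √0.5595.

β = 0.748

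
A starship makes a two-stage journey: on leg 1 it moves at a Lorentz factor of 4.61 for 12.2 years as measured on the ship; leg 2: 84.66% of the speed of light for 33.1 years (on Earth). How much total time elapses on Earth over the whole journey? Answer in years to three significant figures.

Δt = 89.3 years

Leg 1: γ = 4.61; Δt_1 = 4.610 × 12.2 = 56.24 years.
Leg 2: 33.1 years is already measured on Earth.
Total: 56.24 + 33.10 years.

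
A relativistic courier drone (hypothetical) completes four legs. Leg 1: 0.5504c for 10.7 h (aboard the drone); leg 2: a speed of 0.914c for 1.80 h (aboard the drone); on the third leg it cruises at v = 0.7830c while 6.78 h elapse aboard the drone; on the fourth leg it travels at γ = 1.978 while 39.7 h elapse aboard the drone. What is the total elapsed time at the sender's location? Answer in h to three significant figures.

Δt = 107 h

Leg 1: γ = 1/√(1 − 0.5504²) = 1/√0.6971 = 1.198; Δt_1 = 1.198 × 10.7 = 12.82 h.
Leg 2: γ = 1/√(1 − 0.914²) = 1/√0.1646 = 2.465; Δt_2 = 2.465 × 1.80 = 4.437 h.
Leg 3: γ = 1/√(1 − 0.7830²) = 1/√0.3869 = 1.608; Δt_3 = 1.608 × 6.78 = 10.90 h.
Leg 4: γ = 1.978; Δt_4 = 1.978 × 39.7 = 78.53 h.
Total: 12.82 + 4.437 + 10.90 + 78.53 h.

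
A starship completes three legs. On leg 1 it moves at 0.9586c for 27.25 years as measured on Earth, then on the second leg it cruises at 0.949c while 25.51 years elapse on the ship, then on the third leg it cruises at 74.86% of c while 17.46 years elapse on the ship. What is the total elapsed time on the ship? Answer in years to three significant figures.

Leg 1: γ = 1/√(1 − 0.9586²) = 1/√0.08109 = 3.512; τ_1 = 27.25/3.512 = 7.760 years.
Leg 2: 25.51 years is already measured on the ship.
Leg 3: 17.46 years is already measured on the ship.
Total: 7.760 + 25.51 + 17.46 years.

τ = 50.7 years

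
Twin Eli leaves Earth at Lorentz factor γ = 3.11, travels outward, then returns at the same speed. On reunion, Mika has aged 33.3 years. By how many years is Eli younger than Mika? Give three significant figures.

Δt − τ = 22.6 years

γ = 3.11
Eli's elapsed proper time: τ = 33.3/3.110 = 10.71 years.
Age gap = Δt − τ = 33.3 − 10.71 years.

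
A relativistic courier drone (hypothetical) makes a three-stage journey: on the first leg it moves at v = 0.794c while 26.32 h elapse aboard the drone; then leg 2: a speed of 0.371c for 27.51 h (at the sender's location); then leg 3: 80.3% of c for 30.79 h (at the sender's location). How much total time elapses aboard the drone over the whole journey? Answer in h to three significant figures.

τ = 70.2 h

Leg 1: 26.32 h is already measured aboard the drone.
Leg 2: γ = 1/√(1 − 0.371²) = 1/√0.8624 = 1.077; τ_2 = 27.51/1.077 = 25.55 h.
Leg 3: β = 0.803; γ = 1/√(1 − 0.803²) = 1/√0.3552 = 1.678; τ_3 = 30.79/1.678 = 18.35 h.
Total: 26.32 + 25.55 + 18.35 h.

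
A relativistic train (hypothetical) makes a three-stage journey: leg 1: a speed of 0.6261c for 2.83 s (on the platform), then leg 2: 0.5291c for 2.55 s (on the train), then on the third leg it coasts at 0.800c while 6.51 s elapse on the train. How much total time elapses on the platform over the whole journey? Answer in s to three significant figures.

Leg 1: 2.83 s is already measured on the platform.
Leg 2: γ = 1/√(1 − 0.5291²) = 1/√0.7201 = 1.178; Δt_2 = 1.178 × 2.55 = 3.005 s.
Leg 3: γ = 1/√(1 − 0.800²) = 5/3 ≈ 1.667; Δt_3 = 1.667 × 6.51 = 10.85 s.
Total: 2.830 + 3.005 + 10.85 s.

Δt = 16.7 s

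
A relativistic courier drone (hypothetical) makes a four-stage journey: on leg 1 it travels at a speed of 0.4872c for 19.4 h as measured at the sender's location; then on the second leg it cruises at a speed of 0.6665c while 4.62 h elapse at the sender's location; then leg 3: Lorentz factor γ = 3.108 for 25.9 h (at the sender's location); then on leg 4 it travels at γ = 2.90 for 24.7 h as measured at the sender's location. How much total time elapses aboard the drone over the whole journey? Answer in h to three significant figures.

τ = 37.2 h

Leg 1: γ = 1/√(1 − 0.4872²) = 1/√0.7626 = 1.145; τ_1 = 19.4/1.145 = 16.94 h.
Leg 2: γ = 1/√(1 − 0.6665²) = 1/√0.5558 = 1.341; τ_2 = 4.62/1.341 = 3.444 h.
Leg 3: γ = 3.108; τ_3 = 25.9/3.108 = 8.333 h.
Leg 4: γ = 2.90; τ_4 = 24.7/2.900 = 8.517 h.
Total: 16.94 + 3.444 + 8.333 + 8.517 h.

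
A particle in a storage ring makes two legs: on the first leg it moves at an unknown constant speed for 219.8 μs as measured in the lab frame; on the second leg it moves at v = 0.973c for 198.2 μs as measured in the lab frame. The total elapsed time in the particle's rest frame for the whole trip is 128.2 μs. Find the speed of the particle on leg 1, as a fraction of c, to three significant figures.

β = 0.927

Leg 1: speed unknown; τ_1 = 219.8/γ_1.
Leg 2: γ = 1/√(1 − 0.973²) = 1/√0.05327 = 4.333; τ_2 = 198.2/4.333 = 45.75 μs.
Total proper time: τ_1 + 45.75 = 128.2, so τ_1 = 128.2 − 45.75 = 82.45 μs.
γ_1 = 219.8/82.45 = 2.666; β = √(1 − 1/γ²) = √0.8593.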